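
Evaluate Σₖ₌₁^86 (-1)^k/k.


S = -1 + 1/2 - 1/3 + 1/4 - 1/5 + 1/6 - 1/7 + 1/8 ± ...
= -0.6874
(Full series converges to -ln(2) ≈ -0.6931)

S_86 = -0.6874


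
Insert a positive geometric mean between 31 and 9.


GM = √(31×9) = √279 = 16.7033

GM = 16.7033


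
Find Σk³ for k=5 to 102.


Σₖ₌5^102 k³ = [102·103/2]² − [4·5/2]²
= 27594009 − 100 = 27593909

Σk³ = 27593909


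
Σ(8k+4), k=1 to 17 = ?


Σ(8k+4) = 8·Σk + 4·n
= 8·153 + 4·17
= 1224 + 68 = 1292

Σ = 1292


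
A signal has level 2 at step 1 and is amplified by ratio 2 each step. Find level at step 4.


aₙ = a₁·r^(n-1)
= 2×2^3
= 2×8
= 16

a_4 = 16


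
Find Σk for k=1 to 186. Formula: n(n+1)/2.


n(n+1)/2 = 186×187/2 = 34782/2 = 17391

Σk = 17391


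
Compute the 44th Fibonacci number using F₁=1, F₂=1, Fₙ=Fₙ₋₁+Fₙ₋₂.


Fibonacci sequence: 1, 1, 2, 3, 5, 8, 13, 21, 34, 55, 89, ...
F(44) = 701408733

F(44) = 701408733


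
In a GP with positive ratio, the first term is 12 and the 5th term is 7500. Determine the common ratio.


r^(n-1) = aₙ/a₁
r^4 = 7500/12 = 625
r = 625^(1/4)
= ±5; taking r > 0 gives r = 5

r = 5


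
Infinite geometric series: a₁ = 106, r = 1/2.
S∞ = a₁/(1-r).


S∞ = a₁/(1-r) = 106/(1 - 1/2)
= 106/(1/2)
= 212

S∞ = 212


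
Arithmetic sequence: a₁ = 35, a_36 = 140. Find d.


d = (aₙ - a₁)/(n-1)
= (140 - 35)/(36-1)
= 105/35 = 3

d = 3


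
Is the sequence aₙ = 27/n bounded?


a₁ = 27, a₂ = 27/2, a₃ = 27/3, ...
0 < aₙ ≤ 27 for all n ≥ 1
Lower bound: 0, Upper bound: 27
The sequence IS bounded

Bounded (0 < aₙ ≤ 27)


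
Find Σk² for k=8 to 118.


Σₖ₌8^118 k² = Σₖ₌₁^118 k² − Σₖ₌₁^7 k²
= 118·119·237/6 − 7·8·15/6
= 554659 − 140 = 554519

Σk² = 554519


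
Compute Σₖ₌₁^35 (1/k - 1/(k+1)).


Telescoping: adjacent terms cancel.
= 1/1 - 1/36
= 1 - 1/36 = 35/36

Sum = 35/36


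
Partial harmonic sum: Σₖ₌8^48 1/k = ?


Σₖ₌8^48 1/k = 1/8 + 1/9 + 1/10 + ... + 1/48
= 826090171723375329593/442720643463713815200
≈ 1.8659

Sum = 826090171723375329593/442720643463713815200 ≈ 1.8659


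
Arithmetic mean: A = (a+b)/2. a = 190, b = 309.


AM = (190 + 309)/2 = 499/2 = 249.5

AM = 249.5


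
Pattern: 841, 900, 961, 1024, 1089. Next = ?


Pattern: perfect squares: n²
Terms: 841, 900, 961, 1024, 1089
Next term = 1156

Next term = 1156


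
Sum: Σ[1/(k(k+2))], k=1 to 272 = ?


1/(k(k+2)) = (1/2)·(1/k - 1/(k+2)) (partial fractions)
Telescoping: Σ = (1/2)·(1 + 1/2 - 1/273 - 1/274) = 27914/37401

Sum = 27914/37401


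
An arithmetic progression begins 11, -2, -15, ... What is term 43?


aₙ = a₁ + (n-1)d
= 11 + (43-1)×-13
= 11 - 546
= -535

a_43 = -535


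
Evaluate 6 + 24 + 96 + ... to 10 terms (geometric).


Sₙ = 6×(4^10 - 1)/(4 - 1)
= 6×(1048576 - 1)/3
= 6×1048575/3
= 2097150

S_10 = 2097150


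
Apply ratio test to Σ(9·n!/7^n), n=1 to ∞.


aₙ = 9·n!/7^n
a_{n+1}/aₙ = (n+1)!/7^(n+1) × 7^n/n!  (constant 9 cancels)
= (n+1)/7
L = lim(n→∞) (n+1)/7 = ∞
L > 1 → series DIVERGES

Diverges (ratio test: L = ∞ > 1)


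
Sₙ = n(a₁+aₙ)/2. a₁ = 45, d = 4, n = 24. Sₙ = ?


aₙ = 45 + (24-1)×4 = 137
Sₙ = n(a₁+aₙ)/2 = 24×(45+137)/2
= 24×182/2 = 2184

S_24 = 2184


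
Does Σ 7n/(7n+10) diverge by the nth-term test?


lim(n→∞) 7n/(7n+10) = 7/7 = 1  (divide numerator and denominator by n)
lim aₙ = 1 ≠ 0 → series DIVERGES

Diverges (lim aₙ = 1 ≠ 0)


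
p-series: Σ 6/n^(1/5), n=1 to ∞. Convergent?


p-series test: Σ c/n^p converges if p > 1, diverges if p ≤ 1 (constant c > 0 doesn't affect convergence).
p = 1/5
1/5 ≤ 1 → DIVERGES

Diverges (p = 1/5 ≤ 1)


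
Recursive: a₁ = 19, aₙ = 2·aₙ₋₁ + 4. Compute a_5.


Computing step by step:
a_1 = 19
a_2 = 42
a_3 = 88
a_4 = 180
a_5 = 364


a_5 = 364


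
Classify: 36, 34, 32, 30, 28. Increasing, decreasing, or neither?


Differences: -2, -2, -2, -2
All differences < 0 → strictly DECREASING

Monotonically decreasing


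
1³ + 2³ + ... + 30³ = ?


n(n+1)/2 = 30×31/2 = 465
Σk³ = 465² = 216225

Σk³ = 216225


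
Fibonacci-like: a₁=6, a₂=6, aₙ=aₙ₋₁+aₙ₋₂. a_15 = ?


Computing iteratively: 6, 6, 12, 18, 30, 48, 78, 126, 204, 330, 534, 864, ...
a_15 = 3660

a_15 = 3660


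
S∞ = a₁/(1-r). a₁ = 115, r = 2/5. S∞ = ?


S∞ = a₁/(1-r) = 115/(1 - 2/5)
= 115/(3/5)
= 575/3

S∞ = 575/3


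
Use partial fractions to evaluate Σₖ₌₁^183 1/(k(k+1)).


1/(k(k+1)) = 1/k - 1/(k+1) (partial fractions)
Telescoping: Σ = 1 - 1/184 = 183/184

Sum = 183/184


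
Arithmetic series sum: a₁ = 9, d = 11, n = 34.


aₙ = 9 + (34-1)×11 = 372
Sₙ = n(a₁+aₙ)/2 = 34×(9+372)/2
= 34×381/2 = 6477

S_34 = 6477


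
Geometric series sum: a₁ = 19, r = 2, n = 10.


Sₙ = 19×(2^10 - 1)/(2 - 1)
= 19×(1024 - 1)/1
= 19×1023/1
= 19437

S_10 = 19437


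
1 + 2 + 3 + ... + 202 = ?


n(n+1)/2 = 202×203/2 = 41006/2 = 20503

Σk = 20503


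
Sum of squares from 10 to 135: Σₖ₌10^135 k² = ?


Σₖ₌10^135 k² = Σₖ₌₁^135 k² − Σₖ₌₁^9 k²
= 135·136·271/6 − 9·10·19/6
= 829260 − 285 = 828975

Σk² = 828975


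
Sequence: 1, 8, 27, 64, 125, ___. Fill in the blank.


Pattern: perfect cubes: n³
Terms: 1, 8, 27, 64, 125
Next term = 216

Next term = 216


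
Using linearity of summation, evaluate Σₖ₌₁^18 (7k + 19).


Σ(7k+19) = 7·Σk + 19·n
= 7·171 + 19·18
= 1197 + 342 = 1539

Σ = 1539


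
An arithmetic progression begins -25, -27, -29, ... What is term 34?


aₙ = a₁ + (n-1)d
= -25 + (34-1)×-2
= -25 - 66
= -91

a_34 = -91


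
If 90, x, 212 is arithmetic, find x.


AM = (90 + 212)/2 = 302/2 = 151

AM = 151


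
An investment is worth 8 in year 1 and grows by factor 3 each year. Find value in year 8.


aₙ = a₁·r^(n-1)
= 8×3^7
= 8×2187
= 17496

a_8 = 17496


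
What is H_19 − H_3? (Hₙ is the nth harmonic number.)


Σₖ₌4^19 1/k = 1/4 + 1/5 + 1/6 + ... + 1/19
= 133033679/77597520
≈ 1.7144

Sum = 133033679/77597520 ≈ 1.7144


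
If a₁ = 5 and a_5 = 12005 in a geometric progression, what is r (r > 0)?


r^(n-1) = aₙ/a₁
r^4 = 12005/5 = 2401
r = 2401^(1/4)
= ±7; taking r > 0 gives r = 7

r = 7


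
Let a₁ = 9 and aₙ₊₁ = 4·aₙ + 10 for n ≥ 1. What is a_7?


Computing step by step:
a_1 = 9
a_2 = 46
a_3 = 194
a_4 = 786
a_5 = 3154
a_6 = 12626
a_7 = 50514


a_7 = 50514


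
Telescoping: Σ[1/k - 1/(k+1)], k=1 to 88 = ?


Telescoping: adjacent terms cancel.
= 1/1 - 1/89
= 1 - 1/89 = 88/89

Sum = 88/89


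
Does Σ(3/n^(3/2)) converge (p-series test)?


p-series test: Σ c/n^p converges if p > 1, diverges if p ≤ 1 (constant c > 0 doesn't affect convergence).
p = 3/2
3/2 > 1 → CONVERGES

Converges (p = 3/2 > 1)


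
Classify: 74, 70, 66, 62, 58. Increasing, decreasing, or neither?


Differences: -4, -4, -4, -4
All differences < 0 → strictly DECREASING

Monotonically decreasing


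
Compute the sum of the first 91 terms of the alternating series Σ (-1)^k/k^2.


S = -1 + 1/4 - 1/9 + 1/16 - 1/25 + 1/36 - 1/49 + 1/64 ± ...
= -0.8225
(Full series converges to -π²/12 ≈ -0.8225)

S_91 = -0.8225


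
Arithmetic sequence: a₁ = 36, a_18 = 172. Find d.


d = (aₙ - a₁)/(n-1)
= (172 - 36)/(18-1)
= 136/17 = 8

d = 8


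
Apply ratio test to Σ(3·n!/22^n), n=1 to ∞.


aₙ = 3·n!/22^n
a_{n+1}/aₙ = (n+1)!/22^(n+1) × 22^n/n!  (constant 3 cancels)
= (n+1)/22
L = lim(n→∞) (n+1)/22 = ∞
L > 1 → series DIVERGES

Diverges (ratio test: L = ∞ > 1)


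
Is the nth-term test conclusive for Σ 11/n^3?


lim(n→∞) 11/n^3 = 0
lim aₙ = 0 → nth-term test is INCONCLUSIVE
(Need other tests; this is actually a convergent p-series with p=3 > 1)

Inconclusive (lim aₙ = 0; need another test)


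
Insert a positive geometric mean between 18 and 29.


GM = √(18×29) = √522 = 22.8473

GM = 22.8473


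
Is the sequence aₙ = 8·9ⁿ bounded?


aₙ = 8·9ⁿ → as n→∞, aₙ→∞ (since base 9 > 1)
No finite upper bound exists
The sequence is UNBOUNDED

Unbounded (aₙ → ∞ as n → ∞)


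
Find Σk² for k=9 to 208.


Σₖ₌9^208 k² = Σₖ₌₁^208 k² − Σₖ₌₁^8 k²
= 208·209·417/6 − 8·9·17/6
= 3021304 − 204 = 3021100

Σk² = 3021100


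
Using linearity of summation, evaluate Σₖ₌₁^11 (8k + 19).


Σ(8k+19) = 8·Σk + 19·n
= 8·66 + 19·11
= 528 + 209 = 737

Σ = 737


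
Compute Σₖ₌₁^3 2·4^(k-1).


Sₙ = 2×(4^3 - 1)/(4 - 1)
= 2×(64 - 1)/3
= 2×63/3
= 42

S_3 = 42


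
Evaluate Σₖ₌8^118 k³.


Σₖ₌8^118 k³ = [118·119/2]² − [7·8/2]²
= 49294441 − 784 = 49293657

Σk³ = 49293657


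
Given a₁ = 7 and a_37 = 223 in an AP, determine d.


d = (aₙ - a₁)/(n-1)
= (223 - 7)/(37-1)
= 216/36 = 6

d = 6


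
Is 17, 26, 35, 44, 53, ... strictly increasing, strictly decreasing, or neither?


Differences: 9, 9, 9, 9
All differences > 0 → strictly INCREASING

Monotonically increasing


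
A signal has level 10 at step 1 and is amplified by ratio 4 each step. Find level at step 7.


aₙ = a₁·r^(n-1)
= 10×4^6
= 10×4096
= 40960

a_7 = 40960


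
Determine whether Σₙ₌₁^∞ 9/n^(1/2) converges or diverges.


p-series test: Σ c/n^p converges if p > 1, diverges if p ≤ 1 (constant c > 0 doesn't affect convergence).
p = 1/2
1/2 ≤ 1 → DIVERGES

Diverges (p = 1/2 ≤ 1)


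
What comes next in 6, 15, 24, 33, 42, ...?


Pattern: arithmetic (d=9)
Terms: 6, 15, 24, 33, 42
Next term = 51

Next term = 51


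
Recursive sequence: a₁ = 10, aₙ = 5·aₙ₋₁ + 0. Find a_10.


Computing step by step:
a_1 = 10
a_2 = 50
a_3 = 250
a_4 = 1250
a_5 = 6250
a_6 = 31250
a_7 = 156250
a_8 = 781250
a_9 = 3906250
a_10 = 19531250


a_10 = 19531250


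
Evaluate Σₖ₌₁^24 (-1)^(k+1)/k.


S = 1 - 1/2 + 1/3 - 1/4 + 1/5 - 1/6 + 1/7 - 1/8 ± ...
= 0.6727
(Full series converges to +ln(2) ≈ +0.6931)

S_24 = 0.6727


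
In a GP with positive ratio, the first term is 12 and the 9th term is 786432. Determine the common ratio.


r^(n-1) = aₙ/a₁
r^8 = 786432/12 = 65536
r = 65536^(1/8)
= ±4; taking r > 0 gives r = 4

r = 4


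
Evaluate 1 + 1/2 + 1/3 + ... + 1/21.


H_21 = 1/1 + 1/2 + 1/3 + ... + 1/21
= 18858053/5173168
≈ 3.6454

H_21 = 18858053/5173168 ≈ 3.6454


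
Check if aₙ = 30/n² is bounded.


a₁ = 30, a₂ = 30/4, a₃ = 30/9, ...
0 < aₙ ≤ 30 for all n ≥ 1
The sequence IS bounded

Bounded (0 < aₙ ≤ 30)


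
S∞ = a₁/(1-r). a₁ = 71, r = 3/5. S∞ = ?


S∞ = a₁/(1-r) = 71/(1 - 3/5)
= 71/(2/5)
= 355/2

S∞ = 355/2


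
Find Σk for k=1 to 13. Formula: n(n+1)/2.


n(n+1)/2 = 13×14/2 = 182/2 = 91

Σk = 91


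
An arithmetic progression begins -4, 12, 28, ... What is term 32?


aₙ = a₁ + (n-1)d
= -4 + (32-1)×16
= -4 + 496
= 492

a_32 = 492


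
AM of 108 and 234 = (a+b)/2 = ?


AM = (108 + 234)/2 = 342/2 = 171

AM = 171


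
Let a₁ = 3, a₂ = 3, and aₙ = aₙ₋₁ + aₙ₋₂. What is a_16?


Computing iteratively: 3, 3, 6, 9, 15, 24, 39, 63, 102, 165, 267, 432, ...
a_16 = 2961

a_16 = 2961


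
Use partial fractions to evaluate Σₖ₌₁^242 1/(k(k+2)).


1/(k(k+2)) = (1/2)·(1/k - 1/(k+2)) (partial fractions)
Telescoping: Σ = (1/2)·(1 + 1/2 - 1/243 - 1/244) = 88451/118584

Sum = 88451/118584


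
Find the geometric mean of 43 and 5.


GM = √(43×5) = √215 = 14.6629

GM = 14.6629


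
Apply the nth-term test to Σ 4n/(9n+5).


lim(n→∞) 4n/(9n+5) = 4/9 = 4/9  (divide numerator and denominator by n)
lim aₙ = 4/9 ≠ 0 → series DIVERGES

Diverges (lim aₙ = 4/9 ≠ 0)


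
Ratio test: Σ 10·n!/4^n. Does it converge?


aₙ = 10·n!/4^n
a_{n+1}/aₙ = (n+1)!/4^(n+1) × 4^n/n!  (constant 10 cancels)
= (n+1)/4
L = lim(n→∞) (n+1)/4 = ∞
L > 1 → series DIVERGES

Diverges (ratio test: L = ∞ > 1)


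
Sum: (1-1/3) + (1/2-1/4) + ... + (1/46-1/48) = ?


Telescoping with gap 2: two head and two tail terms survive.
= (1 + 1/2) - (1/47 + 1/48)
= 3/2 - 1/47 - 1/48 = 3289/2256

Sum = 3289/2256


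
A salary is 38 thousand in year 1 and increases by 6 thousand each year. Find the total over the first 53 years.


aₙ = 38 + (53-1)×6 = 350
Sₙ = n(a₁+aₙ)/2 = 53×(38+350)/2
= 53×388/2 = 10282

S_53 = 10282


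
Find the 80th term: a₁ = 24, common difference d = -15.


aₙ = a₁ + (n-1)d
= 24 + (80-1)×-15
= 24 - 1185
= -1161

a_80 = -1161


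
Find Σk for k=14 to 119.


Σₖ₌14^119 k = Σₖ₌₁^119 k − Σₖ₌₁^13 k
= 119·120/2 − 13·14/2
= 7140 − 91 = 7049

Σk = 7049


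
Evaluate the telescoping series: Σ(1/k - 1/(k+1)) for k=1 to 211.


Telescoping: adjacent terms cancel.
= 1/1 - 1/212
= 1 - 1/212 = 211/212

Sum = 211/212


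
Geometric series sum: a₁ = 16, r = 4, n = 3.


Sₙ = 16×(4^3 - 1)/(4 - 1)
= 16×(64 - 1)/3
= 16×63/3
= 336

S_3 = 336


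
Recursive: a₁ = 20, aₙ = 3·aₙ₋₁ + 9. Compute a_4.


Computing step by step:
a_1 = 20
a_2 = 69
a_3 = 216
a_4 = 657


a_4 = 657


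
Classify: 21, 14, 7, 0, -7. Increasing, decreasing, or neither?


Differences: -7, -7, -7, -7
All differences < 0 → strictly DECREASING

Monotonically decreasing


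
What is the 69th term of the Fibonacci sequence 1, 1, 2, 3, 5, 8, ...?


Fibonacci sequence: 1, 1, 2, 3, 5, 8, 13, 21, 34, 55, 89, ...
F(69) = 117669030460994

F(69) = 117669030460994


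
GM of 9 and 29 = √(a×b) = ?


GM = √(9×29) = √261 = 16.1555

GM = 16.1555


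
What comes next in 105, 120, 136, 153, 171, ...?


Pattern: triangular numbers: n(n+1)/2
Terms: 105, 120, 136, 153, 171
Next term = 190

Next term = 190


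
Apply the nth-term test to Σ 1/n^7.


lim(n→∞) 1/n^7 = 0
lim aₙ = 0 → nth-term test is INCONCLUSIVE
(Need other tests; this is actually a convergent p-series with p=7 > 1)

Inconclusive (lim aₙ = 0; need another test)


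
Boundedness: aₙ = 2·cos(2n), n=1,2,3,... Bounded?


For all n, -1 ≤ cos(2n) ≤ 1, so -2 ≤ 2·cos(2n) ≤ 2
Lower bound: -2, Upper bound: 2
The sequence IS bounded

Bounded (-2 ≤ aₙ ≤ 2)


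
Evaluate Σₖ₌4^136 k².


Σₖ₌4^136 k² = Σₖ₌₁^136 k² − Σₖ₌₁^3 k²
= 136·137·273/6 − 3·4·7/6
= 847756 − 14 = 847742

Σk² = 847742


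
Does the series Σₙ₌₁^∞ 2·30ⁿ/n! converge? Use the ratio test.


aₙ = 2·30^n/n!
a_{n+1}/aₙ = 30^(n+1)/(n+1)! × n!/30^n  (constant 2 cancels)
= 30/(n+1)
L = lim(n→∞) 30/(n+1) = 0
L < 1 → series CONVERGES

Converges (ratio test: L = 0 < 1)


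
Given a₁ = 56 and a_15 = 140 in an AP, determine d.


d = (aₙ - a₁)/(n-1)
= (140 - 56)/(15-1)
= 84/14 = 6

d = 6


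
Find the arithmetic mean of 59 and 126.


AM = (59 + 126)/2 = 185/2 = 92.5

AM = 92.5


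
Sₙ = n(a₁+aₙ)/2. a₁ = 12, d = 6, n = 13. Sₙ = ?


aₙ = 12 + (13-1)×6 = 84
Sₙ = n(a₁+aₙ)/2 = 13×(12+84)/2
= 13×96/2 = 624

S_13 = 624


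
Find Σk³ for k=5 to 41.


Σₖ₌5^41 k³ = [41·42/2]² − [4·5/2]²
= 741321 − 100 = 741221

Σk³ = 741221


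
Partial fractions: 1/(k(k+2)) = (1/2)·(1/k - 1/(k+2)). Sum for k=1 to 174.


1/(k(k+2)) = (1/2)·(1/k - 1/(k+2)) (partial fractions)
Telescoping: Σ = (1/2)·(1 + 1/2 - 1/175 - 1/176) = 45849/61600

Sum = 45849/61600


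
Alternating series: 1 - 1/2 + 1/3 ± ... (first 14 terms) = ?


S = 1 - 1/2 + 1/3 - 1/4 + 1/5 - 1/6 + 1/7 - 1/8 ± ...
= 0.6587
(Full series converges to +ln(2) ≈ +0.6931)

S_14 = 0.6587


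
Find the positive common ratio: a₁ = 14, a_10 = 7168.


r^(n-1) = aₙ/a₁
r^9 = 7168/14 = 512
r = 512^(1/9)
= 2

r = 2


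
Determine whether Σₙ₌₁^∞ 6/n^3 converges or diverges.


p-series test: Σ c/n^p converges if p > 1, diverges if p ≤ 1 (constant c > 0 doesn't affect convergence).
p = 3
3 > 1 → CONVERGES

Converges (p = 3 > 1)


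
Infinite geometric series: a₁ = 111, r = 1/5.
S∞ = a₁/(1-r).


S∞ = a₁/(1-r) = 111/(1 - 1/5)
= 111/(4/5)
= 555/4

S∞ = 555/4


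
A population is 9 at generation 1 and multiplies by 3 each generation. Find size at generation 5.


aₙ = a₁·r^(n-1)
= 9×3^4
= 9×81
= 729

a_5 = 729


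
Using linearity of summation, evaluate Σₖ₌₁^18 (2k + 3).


Σ(2k+3) = 2·Σk + 3·n
= 2·171 + 3·18
= 342 + 54 = 396

Σ = 396


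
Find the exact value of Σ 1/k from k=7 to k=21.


Σₖ₌7^21 1/k = 1/7 + 1/8 + 1/9 + ... + 1/21
= 30918957/25865840
≈ 1.1954

Sum = 30918957/25865840 ≈ 1.1954


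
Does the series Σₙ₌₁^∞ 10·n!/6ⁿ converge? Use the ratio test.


aₙ = 10·n!/6^n
a_{n+1}/aₙ = (n+1)!/6^(n+1) × 6^n/n!  (constant 10 cancels)
= (n+1)/6
L = lim(n→∞) (n+1)/6 = ∞
L > 1 → series DIVERGES

Diverges (ratio test: L = ∞ > 1)


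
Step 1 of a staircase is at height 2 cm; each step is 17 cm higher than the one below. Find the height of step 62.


aₙ = a₁ + (n-1)d
= 2 + (62-1)×17
= 2 + 1037
= 1039

a_62 = 1039


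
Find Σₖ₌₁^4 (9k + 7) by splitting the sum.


Σ(9k+7) = 9·Σk + 7·n
= 9·10 + 7·4
= 90 + 28 = 118

Σ = 118


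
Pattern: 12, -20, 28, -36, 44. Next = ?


Pattern: alternating sign, magnitude arithmetic (d=8)
Terms: 12, -20, 28, -36, 44
Next term = -52

Next term = -52


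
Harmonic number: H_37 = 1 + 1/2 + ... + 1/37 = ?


H_37 = 1/1 + 1/2 + 1/3 + ... + 1/37
= 2040798836801833/485721041551200
≈ 4.2016

H_37 = 2040798836801833/485721041551200 ≈ 4.2016


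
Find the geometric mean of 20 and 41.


GM = √(20×41) = √820 = 28.6356

GM = 28.6356


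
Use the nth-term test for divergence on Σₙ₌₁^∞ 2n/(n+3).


lim(n→∞) 2n/(n+3) = 2/1 = 2  (divide numerator and denominator by n)
lim aₙ = 2 ≠ 0 → series DIVERGES

Diverges (lim aₙ = 2 ≠ 0)


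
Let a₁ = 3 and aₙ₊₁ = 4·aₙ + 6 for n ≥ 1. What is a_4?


Computing step by step:
a_1 = 3
a_2 = 18
a_3 = 78
a_4 = 318


a_4 = 318


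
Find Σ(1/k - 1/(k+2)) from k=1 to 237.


Telescoping with gap 2: two head and two tail terms survive.
= (1 + 1/2) - (1/238 + 1/239)
= 3/2 - 1/238 - 1/239 = 42423/28441

Sum = 42423/28441


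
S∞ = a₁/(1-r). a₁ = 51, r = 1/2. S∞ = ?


S∞ = a₁/(1-r) = 51/(1 - 1/2)
= 51/(1/2)
= 102

S∞ = 102


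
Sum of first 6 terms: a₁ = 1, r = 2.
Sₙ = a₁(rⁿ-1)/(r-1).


Sₙ = 1×(2^6 - 1)/(2 - 1)
= 1×(64 - 1)/1
= 1×63/1
= 63

S_6 = 63


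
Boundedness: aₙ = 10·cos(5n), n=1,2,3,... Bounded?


For all n, -1 ≤ cos(5n) ≤ 1, so -10 ≤ 10·cos(5n) ≤ 10
Lower bound: -10, Upper bound: 10
The sequence IS bounded

Bounded (-10 ≤ aₙ ≤ 10)


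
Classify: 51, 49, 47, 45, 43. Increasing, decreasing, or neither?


Differences: -2, -2, -2, -2
All differences < 0 → strictly DECREASING

Monotonically decreasing


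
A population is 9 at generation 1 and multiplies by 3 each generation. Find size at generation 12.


aₙ = a₁·r^(n-1)
= 9×3^11
= 9×177147
= 1594323

a_12 = 1594323


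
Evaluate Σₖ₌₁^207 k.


n(n+1)/2 = 207×208/2 = 43056/2 = 21528

Σk = 21528


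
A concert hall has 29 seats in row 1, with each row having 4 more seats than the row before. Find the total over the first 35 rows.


aₙ = 29 + (35-1)×4 = 165
Sₙ = n(a₁+aₙ)/2 = 35×(29+165)/2
= 35×194/2 = 3395

S_35 = 3395


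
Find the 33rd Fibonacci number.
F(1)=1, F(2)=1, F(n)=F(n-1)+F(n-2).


Fibonacci sequence: 1, 1, 2, 3, 5, 8, 13, 21, 34, 55, 89, ...
F(33) = 3524578

F(33) = 3524578


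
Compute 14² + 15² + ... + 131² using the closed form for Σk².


Σₖ₌14^131 k² = Σₖ₌₁^131 k² − Σₖ₌₁^13 k²
= 131·132·263/6 − 13·14·27/6
= 757966 − 819 = 757147

Σk² = 757147


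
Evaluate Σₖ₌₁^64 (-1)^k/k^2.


S = -1 + 1/4 - 1/9 + 1/16 - 1/25 + 1/36 - 1/49 + 1/64 ± ...
= -0.8223
(Full series converges to -π²/12 ≈ -0.8225)

S_64 = -0.8223


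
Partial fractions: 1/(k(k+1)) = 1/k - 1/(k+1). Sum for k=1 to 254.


1/(k(k+1)) = 1/k - 1/(k+1) (partial fractions)
Telescoping: Σ = 1 - 1/255 = 254/255

Sum = 254/255


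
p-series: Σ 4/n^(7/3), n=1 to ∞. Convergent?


p-series test: Σ c/n^p converges if p > 1, diverges if p ≤ 1 (constant c > 0 doesn't affect convergence).
p = 7/3
7/3 > 1 → CONVERGES

Converges (p = 7/3 > 1)


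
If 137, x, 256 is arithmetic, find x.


AM = (137 + 256)/2 = 393/2 = 196.5

AM = 196.5


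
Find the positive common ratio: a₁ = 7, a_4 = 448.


r^(n-1) = aₙ/a₁
r^3 = 448/7 = 64
r = 64^(1/3)
= 4

r = 4


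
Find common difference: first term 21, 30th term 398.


d = (aₙ - a₁)/(n-1)
= (398 - 21)/(30-1)
= 377/29 = 13

d = 13


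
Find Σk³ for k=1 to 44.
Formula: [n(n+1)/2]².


n(n+1)/2 = 44×45/2 = 990
Σk³ = 990² = 980100

Σk³ = 980100


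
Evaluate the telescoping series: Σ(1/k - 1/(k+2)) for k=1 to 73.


Telescoping with gap 2: two head and two tail terms survive.
= (1 + 1/2) - (1/74 + 1/75)
= 3/2 - 1/74 - 1/75 = 4088/2775

Sum = 4088/2775


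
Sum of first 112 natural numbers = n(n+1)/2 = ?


n(n+1)/2 = 112×113/2 = 12656/2 = 6328

Σk = 6328


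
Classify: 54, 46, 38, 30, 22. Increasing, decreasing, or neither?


Differences: -8, -8, -8, -8
All differences < 0 → strictly DECREASING

Monotonically decreasing


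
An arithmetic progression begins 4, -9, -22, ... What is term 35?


aₙ = a₁ + (n-1)d
= 4 + (35-1)×-13
= 4 - 442
= -438

a_35 = -438


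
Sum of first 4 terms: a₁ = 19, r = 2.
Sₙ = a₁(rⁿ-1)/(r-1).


Sₙ = 19×(2^4 - 1)/(2 - 1)
= 19×(16 - 1)/1
= 19×15/1
= 285

S_4 = 285


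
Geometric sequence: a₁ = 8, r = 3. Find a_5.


aₙ = a₁·r^(n-1)
= 8×3^4
= 8×81
= 648

a_5 = 648


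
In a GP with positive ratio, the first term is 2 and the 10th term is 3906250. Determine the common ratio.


r^(n-1) = aₙ/a₁
r^9 = 3906250/2 = 1953125
r = 1953125^(1/9)
= 5

r = 5


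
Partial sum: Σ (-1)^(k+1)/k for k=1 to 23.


S = 1 - 1/2 + 1/3 - 1/4 + 1/5 - 1/6 + 1/7 - 1/8 ± ...
= 0.7144
(Full series converges to +ln(2) ≈ +0.6931)

S_23 = 0.7144


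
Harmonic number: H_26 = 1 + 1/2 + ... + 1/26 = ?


H_26 = 1/1 + 1/2 + 1/3 + ... + 1/26
= 34395742267/8923714800
≈ 3.8544

H_26 = 34395742267/8923714800 ≈ 3.8544


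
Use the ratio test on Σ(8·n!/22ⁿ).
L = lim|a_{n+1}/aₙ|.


aₙ = 8·n!/22^n
a_{n+1}/aₙ = (n+1)!/22^(n+1) × 22^n/n!  (constant 8 cancels)
= (n+1)/22
L = lim(n→∞) (n+1)/22 = ∞
L > 1 → series DIVERGES

Diverges (ratio test: L = ∞ > 1)


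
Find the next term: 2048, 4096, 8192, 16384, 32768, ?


Pattern: powers of 2: 2ⁿ
Terms: 2048, 4096, 8192, 16384, 32768
Next term = 65536

Next term = 65536


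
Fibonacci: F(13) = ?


Fibonacci sequence: 1, 1, 2, 3, 5, 8, 13, 21, 34, 55, 89, ...
F(13) = 233

F(13) = 233


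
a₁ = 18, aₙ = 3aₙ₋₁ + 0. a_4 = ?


Computing step by step:
a_1 = 18
a_2 = 54
a_3 = 162
a_4 = 486


a_4 = 486


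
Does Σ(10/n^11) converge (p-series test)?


p-series test: Σ c/n^p converges if p > 1, diverges if p ≤ 1 (constant c > 0 doesn't affect convergence).
p = 11
11 > 1 → CONVERGES

Converges (p = 11 > 1)


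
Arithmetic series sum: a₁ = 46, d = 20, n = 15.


aₙ = 46 + (15-1)×20 = 326
Sₙ = n(a₁+aₙ)/2 = 15×(46+326)/2
= 15×372/2 = 2790

S_15 = 2790


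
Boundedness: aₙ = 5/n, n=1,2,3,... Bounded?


a₁ = 5, a₂ = 5/2, a₃ = 5/3, ...
0 < aₙ ≤ 5 for all n ≥ 1
Lower bound: 0, Upper bound: 5
The sequence IS bounded

Bounded (0 < aₙ ≤ 5)


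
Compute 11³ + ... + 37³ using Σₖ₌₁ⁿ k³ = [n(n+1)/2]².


Σₖ₌11^37 k³ = [37·38/2]² − [10·11/2]²
= 494209 − 3025 = 491184

Σk³ = 491184


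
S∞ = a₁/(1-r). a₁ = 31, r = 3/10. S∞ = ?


S∞ = a₁/(1-r) = 31/(1 - 3/10)
= 31/(7/10)
= 310/7

S∞ = 310/7


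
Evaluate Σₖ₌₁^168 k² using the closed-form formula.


n = 168
n(n+1)(2n+1)/6 = 168×169×337/6
= 9568104/6 = 1594684

Σk² = 1594684


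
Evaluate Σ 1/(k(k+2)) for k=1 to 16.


1/(k(k+2)) = (1/2)·(1/k - 1/(k+2)) (partial fractions)
Telescoping: Σ = (1/2)·(1 + 1/2 - 1/17 - 1/18) = 106/153

Sum = 106/153


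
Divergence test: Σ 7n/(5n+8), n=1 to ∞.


lim(n→∞) 7n/(5n+8) = 7/5 = 7/5  (divide numerator and denominator by n)
lim aₙ = 7/5 ≠ 0 → series DIVERGES

Diverges (lim aₙ = 7/5 ≠ 0)


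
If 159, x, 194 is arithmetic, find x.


AM = (159 + 194)/2 = 353/2 = 176.5

AM = 176.5


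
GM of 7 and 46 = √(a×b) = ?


GM = √(7×46) = √322 = 17.9444

GM = 17.9444


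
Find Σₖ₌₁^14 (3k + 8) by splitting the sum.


Σ(3k+8) = 3·Σk + 8·n
= 3·105 + 8·14
= 315 + 112 = 427

Σ = 427


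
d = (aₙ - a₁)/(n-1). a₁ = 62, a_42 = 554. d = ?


d = (aₙ - a₁)/(n-1)
= (554 - 62)/(42-1)
= 492/41 = 12

d = 12


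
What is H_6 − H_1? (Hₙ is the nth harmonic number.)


Σₖ₌2^6 1/k = 1/2 + 1/3 + 1/4 + 1/5 + 1/6
= 29/20
≈ 1.45

Sum = 29/20 ≈ 1.45


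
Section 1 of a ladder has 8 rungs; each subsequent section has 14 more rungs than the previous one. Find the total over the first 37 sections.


aₙ = 8 + (37-1)×14 = 512
Sₙ = n(a₁+aₙ)/2 = 37×(8+512)/2
= 37×520/2 = 9620

S_37 = 9620


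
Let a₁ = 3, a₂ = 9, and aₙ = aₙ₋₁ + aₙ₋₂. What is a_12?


Computing iteratively: 3, 9, 12, 21, 33, 54, 87, 141, 228, 369, 597, 966
a_12 = 966

a_12 = 966


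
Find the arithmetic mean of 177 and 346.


AM = (177 + 346)/2 = 523/2 = 261.5

AM = 261.5


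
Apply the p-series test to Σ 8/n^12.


p-series test: Σ c/n^p converges if p > 1, diverges if p ≤ 1 (constant c > 0 doesn't affect convergence).
p = 12
12 > 1 → CONVERGES

Converges (p = 12 > 1)


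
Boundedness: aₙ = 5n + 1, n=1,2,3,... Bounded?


aₙ = 5n + 1 → as n→∞, aₙ→∞
No finite upper bound exists
The sequence is UNBOUNDED

Unbounded (aₙ → ∞ as n → ∞)


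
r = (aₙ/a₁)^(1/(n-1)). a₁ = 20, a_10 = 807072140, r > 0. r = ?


r^(n-1) = aₙ/a₁
r^9 = 807072140/20 = 40353607
r = 40353607^(1/9)
= 7

r = 7


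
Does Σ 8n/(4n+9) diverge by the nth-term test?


lim(n→∞) 8n/(4n+9) = 8/4 = 2  (divide numerator and denominator by n)
lim aₙ = 2 ≠ 0 → series DIVERGES

Diverges (lim aₙ = 2 ≠ 0)


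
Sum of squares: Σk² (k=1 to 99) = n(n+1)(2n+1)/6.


n = 99
n(n+1)(2n+1)/6 = 99×100×199/6
= 1970100/6 = 328350

Σk² = 328350


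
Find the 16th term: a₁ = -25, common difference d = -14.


aₙ = a₁ + (n-1)d
= -25 + (16-1)×-14
= -25 - 210
= -235

a_16 = -235


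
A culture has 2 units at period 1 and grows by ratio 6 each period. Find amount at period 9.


aₙ = a₁·r^(n-1)
= 2×6^8
= 2×1679616
= 3359232

a_9 = 3359232


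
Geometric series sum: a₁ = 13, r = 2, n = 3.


Sₙ = 13×(2^3 - 1)/(2 - 1)
= 13×(8 - 1)/1
= 13×7/1
= 91

S_3 = 91


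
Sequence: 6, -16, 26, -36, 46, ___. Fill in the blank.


Pattern: alternating sign, magnitude arithmetic (d=10)
Terms: 6, -16, 26, -36, 46
Next term = -56

Next term = -56


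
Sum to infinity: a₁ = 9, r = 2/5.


S∞ = a₁/(1-r) = 9/(1 - 2/5)
= 9/(3/5)
= 15

S∞ = 15


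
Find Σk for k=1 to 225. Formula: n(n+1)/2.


n(n+1)/2 = 225×226/2 = 50850/2 = 25425

Σk = 25425


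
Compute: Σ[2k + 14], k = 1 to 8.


Σ(2k+14) = 2·Σk + 14·n
= 2·36 + 14·8
= 72 + 112 = 184

Σ = 184


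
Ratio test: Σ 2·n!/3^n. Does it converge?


aₙ = 2·n!/3^n
a_{n+1}/aₙ = (n+1)!/3^(n+1) × 3^n/n!  (constant 2 cancels)
= (n+1)/3
L = lim(n→∞) (n+1)/3 = ∞
L > 1 → series DIVERGES

Diverges (ratio test: L = ∞ > 1)


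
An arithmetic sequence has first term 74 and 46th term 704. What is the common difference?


d = (aₙ - a₁)/(n-1)
= (704 - 74)/(46-1)
= 630/45 = 14

d = 14


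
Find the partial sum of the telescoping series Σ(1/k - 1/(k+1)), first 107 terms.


Telescoping: adjacent terms cancel.
= 1/1 - 1/108
= 1 - 1/108 = 107/108

Sum = 107/108


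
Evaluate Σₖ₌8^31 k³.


Σₖ₌8^31 k³ = [31·32/2]² − [7·8/2]²
= 246016 − 784 = 245232

Σk³ = 245232


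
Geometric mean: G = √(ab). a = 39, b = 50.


GM = √(39×50) = √1950 = 44.1588

GM = 44.1588


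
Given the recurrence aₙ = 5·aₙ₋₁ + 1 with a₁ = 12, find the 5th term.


Computing step by step:
a_1 = 12
a_2 = 61
a_3 = 306
a_4 = 1531
a_5 = 7656


a_5 = 7656


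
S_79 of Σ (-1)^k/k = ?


S = -1 + 1/2 - 1/3 + 1/4 - 1/5 + 1/6 - 1/7 + 1/8 ± ...
= -0.6994
(Full series converges to -ln(2) ≈ -0.6931)

S_79 = -0.6994


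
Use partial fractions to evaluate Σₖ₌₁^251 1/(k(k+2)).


1/(k(k+2)) = (1/2)·(1/k - 1/(k+2)) (partial fractions)
Telescoping: Σ = (1/2)·(1 + 1/2 - 1/252 - 1/253) = 95129/127512

Sum = 95129/127512


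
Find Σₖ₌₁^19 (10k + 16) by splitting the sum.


Σ(10k+16) = 10·Σk + 16·n
= 10·190 + 16·19
= 1900 + 304 = 2204

Σ = 2204


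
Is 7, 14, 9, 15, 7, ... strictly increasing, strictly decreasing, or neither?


Differences: 7, -5, 6, -8
Difference at position 1 is +7 (> 0) but position 2 is -5 (< 0) — sequence both rises and falls
→ NOT monotonic

Not monotonic


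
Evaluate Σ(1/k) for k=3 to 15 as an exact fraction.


Σₖ₌3^15 1/k = 1/3 + 1/4 + 1/5 + ... + 1/15
= 655217/360360
≈ 1.8182

Sum = 655217/360360 ≈ 1.8182


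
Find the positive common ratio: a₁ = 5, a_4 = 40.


r^(n-1) = aₙ/a₁
r^3 = 40/5 = 8
r = 8^(1/3)
= 2

r = 2


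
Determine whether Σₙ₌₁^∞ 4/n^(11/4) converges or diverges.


p-series test: Σ c/n^p converges if p > 1, diverges if p ≤ 1 (constant c > 0 doesn't affect convergence).
p = 11/4
11/4 > 1 → CONVERGES

Converges (p = 11/4 > 1)


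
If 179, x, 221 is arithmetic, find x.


AM = (179 + 221)/2 = 400/2 = 200

AM = 200


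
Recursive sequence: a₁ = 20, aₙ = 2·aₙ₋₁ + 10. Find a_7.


Computing step by step:
a_1 = 20
a_2 = 50
a_3 = 110
a_4 = 230
a_5 = 470
a_6 = 950
a_7 = 1910


a_7 = 1910


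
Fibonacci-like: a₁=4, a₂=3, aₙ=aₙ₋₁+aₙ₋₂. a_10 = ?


Computing iteratively: 4, 3, 7, 10, 17, 27, 44, 71, 115, 186
a_10 = 186

a_10 = 186


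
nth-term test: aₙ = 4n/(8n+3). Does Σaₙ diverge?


lim(n→∞) 4n/(8n+3) = 4/8 = 1/2  (divide numerator and denominator by n)
lim aₙ = 1/2 ≠ 0 → series DIVERGES

Diverges (lim aₙ = 1/2 ≠ 0)


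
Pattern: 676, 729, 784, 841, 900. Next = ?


Pattern: perfect squares: n²
Terms: 676, 729, 784, 841, 900
Next term = 961

Next term = 961


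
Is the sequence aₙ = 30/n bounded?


a₁ = 30, a₂ = 30/2, a₃ = 30/3, ...
0 < aₙ ≤ 30 for all n ≥ 1
Lower bound: 0, Upper bound: 30
The sequence IS bounded

Bounded (0 < aₙ ≤ 30)


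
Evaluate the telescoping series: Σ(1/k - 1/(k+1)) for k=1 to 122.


Telescoping: adjacent terms cancel.
= 1/1 - 1/123
= 1 - 1/123 = 122/123

Sum = 122/123


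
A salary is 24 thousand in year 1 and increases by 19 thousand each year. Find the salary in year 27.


aₙ = a₁ + (n-1)d
= 24 + (27-1)×19
= 24 + 494
= 518

a_27 = 518


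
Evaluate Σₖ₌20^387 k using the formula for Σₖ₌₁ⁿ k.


Σₖ₌20^387 k = Σₖ₌₁^387 k − Σₖ₌₁^19 k
= 387·388/2 − 19·20/2
= 75078 − 190 = 74888

Σk = 74888


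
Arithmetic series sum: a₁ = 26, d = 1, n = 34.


aₙ = 26 + (34-1)×1 = 59
Sₙ = n(a₁+aₙ)/2 = 34×(26+59)/2
= 34×85/2 = 1445

S_34 = 1445


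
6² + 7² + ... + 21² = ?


Σₖ₌6^21 k² = Σₖ₌₁^21 k² − Σₖ₌₁^5 k²
= 21·22·43/6 − 5·6·11/6
= 3311 − 55 = 3256

Σk² = 3256


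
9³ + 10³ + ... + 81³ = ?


Σₖ₌9^81 k³ = [81·82/2]² − [8·9/2]²
= 11029041 − 1296 = 11027745

Σk³ = 11027745


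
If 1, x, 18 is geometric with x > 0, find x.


GM = √(1×18) = √18 = 4.2426

GM = 4.2426


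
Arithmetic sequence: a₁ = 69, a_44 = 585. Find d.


d = (aₙ - a₁)/(n-1)
= (585 - 69)/(44-1)
= 516/43 = 12

d = 12


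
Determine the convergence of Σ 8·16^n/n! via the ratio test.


aₙ = 8·16^n/n!
a_{n+1}/aₙ = 16^(n+1)/(n+1)! × n!/16^n  (constant 8 cancels)
= 16/(n+1)
L = lim(n→∞) 16/(n+1) = 0
L < 1 → series CONVERGES

Converges (ratio test: L = 0 < 1)


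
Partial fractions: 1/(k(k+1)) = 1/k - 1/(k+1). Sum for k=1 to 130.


1/(k(k+1)) = 1/k - 1/(k+1) (partial fractions)
Telescoping: Σ = 1 - 1/131 = 130/131

Sum = 130/131


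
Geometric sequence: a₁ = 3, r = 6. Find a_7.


aₙ = a₁·r^(n-1)
= 3×6^6
= 3×46656
= 139968

a_7 = 139968


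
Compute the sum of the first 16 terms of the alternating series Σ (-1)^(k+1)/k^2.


S = 1 - 1/4 + 1/9 - 1/16 + 1/25 - 1/36 + 1/49 - 1/64 ± ...
= 0.8206
(Full series converges to +π²/12 ≈ +0.8225)

S_16 = 0.8206


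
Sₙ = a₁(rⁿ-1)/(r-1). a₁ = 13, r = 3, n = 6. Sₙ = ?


Sₙ = 13×(3^6 - 1)/(3 - 1)
= 13×(729 - 1)/2
= 13×728/2
= 4732

S_6 = 4732


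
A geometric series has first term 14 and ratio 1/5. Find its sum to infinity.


S∞ = a₁/(1-r) = 14/(1 - 1/5)
= 14/(4/5)
= 35/2

S∞ = 35/2


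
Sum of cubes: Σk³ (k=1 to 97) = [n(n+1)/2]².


n(n+1)/2 = 97×98/2 = 4753
Σk³ = 4753² = 22591009

Σk³ = 22591009


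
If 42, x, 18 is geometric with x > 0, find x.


GM = √(42×18) = √756 = 27.4955

GM = 27.4955


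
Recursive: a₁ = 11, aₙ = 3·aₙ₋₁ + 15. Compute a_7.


Computing step by step:
a_1 = 11
a_2 = 48
a_3 = 159
a_4 = 492
a_5 = 1491
a_6 = 4488
a_7 = 13479


a_7 = 13479


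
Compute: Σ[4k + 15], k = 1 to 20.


Σ(4k+15) = 4·Σk + 15·n
= 4·210 + 15·20
= 840 + 300 = 1140

Σ = 1140


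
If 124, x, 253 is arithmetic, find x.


AM = (124 + 253)/2 = 377/2 = 188.5

AM = 188.5


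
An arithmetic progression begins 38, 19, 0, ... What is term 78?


aₙ = a₁ + (n-1)d
= 38 + (78-1)×-19
= 38 - 1463
= -1425

a_78 = -1425


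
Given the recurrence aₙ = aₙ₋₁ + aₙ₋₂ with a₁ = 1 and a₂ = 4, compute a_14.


Computing iteratively: 1, 4, 5, 9, 14, 23, 37, 60, 97, 157, 254, 411, ...
a_14 = 1076

a_14 = 1076


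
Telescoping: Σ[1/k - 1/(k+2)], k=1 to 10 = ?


Telescoping with gap 2: two head and two tail terms survive.
= (1 + 1/2) - (1/11 + 1/12)
= 3/2 - 1/11 - 1/12 = 175/132

Sum = 175/132


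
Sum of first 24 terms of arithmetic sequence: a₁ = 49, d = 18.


aₙ = 49 + (24-1)×18 = 463
Sₙ = n(a₁+aₙ)/2 = 24×(49+463)/2
= 24×512/2 = 6144

S_24 = 6144


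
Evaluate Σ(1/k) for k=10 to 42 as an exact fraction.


Σₖ₌10^42 1/k = 1/10 + 1/11 + 1/12 + ... + 1/42
= 29827525245202793/19914562703599200
≈ 1.4978

Sum = 29827525245202793/19914562703599200 ≈ 1.4978


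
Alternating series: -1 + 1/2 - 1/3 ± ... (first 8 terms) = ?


S = -1 + 1/2 - 1/3 + 1/4 - 1/5 + 1/6 - 1/7 + 1/8
= -0.6345
(Full series converges to -ln(2) ≈ -0.6931)

S_8 = -0.6345


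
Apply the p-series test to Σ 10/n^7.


p-series test: Σ c/n^p converges if p > 1, diverges if p ≤ 1 (constant c > 0 doesn't affect convergence).
p = 7
7 > 1 → CONVERGES

Converges (p = 7 > 1)


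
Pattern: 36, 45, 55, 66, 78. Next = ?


Pattern: triangular numbers: n(n+1)/2
Terms: 36, 45, 55, 66, 78
Next term = 91

Next term = 91


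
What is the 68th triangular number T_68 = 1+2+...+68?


n(n+1)/2 = 68×69/2 = 4692/2 = 2346

Σk = 2346


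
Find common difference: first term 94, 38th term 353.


d = (aₙ - a₁)/(n-1)
= (353 - 94)/(38-1)
= 259/37 = 7

d = 7


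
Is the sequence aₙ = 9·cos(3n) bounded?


For all n, -1 ≤ cos(3n) ≤ 1, so -9 ≤ 9·cos(3n) ≤ 9
Lower bound: -9, Upper bound: 9
The sequence IS bounded

Bounded (-9 ≤ aₙ ≤ 9)


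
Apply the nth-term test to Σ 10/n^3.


lim(n→∞) 10/n^3 = 0
lim aₙ = 0 → nth-term test is INCONCLUSIVE
(Need other tests; this is actually a convergent p-series with p=3 > 1)

Inconclusive (lim aₙ = 0; need another test)


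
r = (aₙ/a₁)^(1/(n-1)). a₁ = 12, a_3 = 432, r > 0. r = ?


r^(n-1) = aₙ/a₁
r^2 = 432/12 = 36
r = 36^(1/2)
= ±6; taking r > 0 gives r = 6

r = 6


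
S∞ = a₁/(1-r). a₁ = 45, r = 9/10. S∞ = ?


S∞ = a₁/(1-r) = 45/(1 - 9/10)
= 45/(1/10)
= 450

S∞ = 450


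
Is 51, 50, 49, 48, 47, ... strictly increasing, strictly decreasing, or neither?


Differences: -1, -1, -1, -1
All differences < 0 → strictly DECREASING

Monotonically decreasing


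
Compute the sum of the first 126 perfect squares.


n = 126
n(n+1)(2n+1)/6 = 126×127×253/6
= 4048506/6 = 674751

Σk² = 674751


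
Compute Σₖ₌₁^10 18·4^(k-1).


Sₙ = 18×(4^10 - 1)/(4 - 1)
= 18×(1048576 - 1)/3
= 18×1048575/3
= 6291450

S_10 = 6291450


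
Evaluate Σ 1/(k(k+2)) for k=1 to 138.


1/(k(k+2)) = (1/2)·(1/k - 1/(k+2)) (partial fractions)
Telescoping: Σ = (1/2)·(1 + 1/2 - 1/139 - 1/140) = 28911/38920

Sum = 28911/38920


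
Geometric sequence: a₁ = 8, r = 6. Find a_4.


aₙ = a₁·r^(n-1)
= 8×6^3
= 8×216
= 1728

a_4 = 1728


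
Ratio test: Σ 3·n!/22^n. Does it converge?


aₙ = 3·n!/22^n
a_{n+1}/aₙ = (n+1)!/22^(n+1) × 22^n/n!  (constant 3 cancels)
= (n+1)/22
L = lim(n→∞) (n+1)/22 = ∞
L > 1 → series DIVERGES

Diverges (ratio test: L = ∞ > 1)


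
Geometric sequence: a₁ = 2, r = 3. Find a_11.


aₙ = a₁·r^(n-1)
= 2×3^10
= 2×59049
= 118098

a_11 = 118098


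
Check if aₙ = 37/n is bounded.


a₁ = 37, a₂ = 37/2, a₃ = 37/3, ...
0 < aₙ ≤ 37 for all n ≥ 1
Lower bound: 0, Upper bound: 37
The sequence IS bounded

Bounded (0 < aₙ ≤ 37)


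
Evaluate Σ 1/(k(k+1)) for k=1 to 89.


1/(k(k+1)) = 1/k - 1/(k+1) (partial fractions)
Telescoping: Σ = 1 - 1/90 = 89/90

Sum = 89/90


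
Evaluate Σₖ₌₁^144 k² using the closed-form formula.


n = 144
n(n+1)(2n+1)/6 = 144×145×289/6
= 6034320/6 = 1005720

Σk² = 1005720


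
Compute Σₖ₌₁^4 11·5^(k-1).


Sₙ = 11×(5^4 - 1)/(5 - 1)
= 11×(625 - 1)/4
= 11×624/4
= 1716

S_4 = 1716


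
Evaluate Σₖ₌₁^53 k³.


n(n+1)/2 = 53×54/2 = 1431
Σk³ = 1431² = 2047761

Σk³ = 2047761


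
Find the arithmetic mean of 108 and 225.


AM = (108 + 225)/2 = 333/2 = 166.5

AM = 166.5


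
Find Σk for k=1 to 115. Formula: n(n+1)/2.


n(n+1)/2 = 115×116/2 = 13340/2 = 6670

Σk = 6670


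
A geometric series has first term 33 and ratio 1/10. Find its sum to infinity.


S∞ = a₁/(1-r) = 33/(1 - 1/10)
= 33/(9/10)
= 110/3

S∞ = 110/3


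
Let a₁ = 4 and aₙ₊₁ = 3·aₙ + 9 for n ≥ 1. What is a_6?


Computing step by step:
a_1 = 4
a_2 = 21
a_3 = 72
a_4 = 225
a_5 = 684
a_6 = 2061


a_6 = 2061


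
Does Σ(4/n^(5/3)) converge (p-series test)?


p-series test: Σ c/n^p converges if p > 1, diverges if p ≤ 1 (constant c > 0 doesn't affect convergence).
p = 5/3
5/3 > 1 → CONVERGES

Converges (p = 5/3 > 1)


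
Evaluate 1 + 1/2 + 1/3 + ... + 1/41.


H_41 = 1/1 + 1/2 + 1/3 + ... + 1/41
= 85691034670497533/19914562703599200
≈ 4.3029

H_41 = 85691034670497533/19914562703599200 ≈ 4.3029
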